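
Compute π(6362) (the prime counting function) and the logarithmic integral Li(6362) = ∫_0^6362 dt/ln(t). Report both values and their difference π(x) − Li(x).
π(6362) = 829;  Li(6362) ≈ 841.88;  π(x) − Li(x) ≈ -12.88.

Direct count of primes ≤ 6362 gives π(6362) = 829. Numerical evaluation of the logarithmic integral gives Li(6362) ≈ 841.88. The difference π(x) − Li(x) ≈ -12.88 is typically negative for small/moderate x (Li(x) overestimates), though Littlewood's theorem shows this sign changes infinitely often.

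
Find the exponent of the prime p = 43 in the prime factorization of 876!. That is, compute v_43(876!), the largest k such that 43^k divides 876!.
v_43(876!) = 20

Legendre's formula: v_p(n!) = Σ_{k ≥ 1} ⌊n / p^k⌋. For p = 43, n = 876, the terms are:
  ⌊876/43^1⌋ = ⌊876/43⌋ = 20
(the next term ⌊876/43^2⌋ = 0, terminating the sum). Summing: v_43(876!) = 20 = 20.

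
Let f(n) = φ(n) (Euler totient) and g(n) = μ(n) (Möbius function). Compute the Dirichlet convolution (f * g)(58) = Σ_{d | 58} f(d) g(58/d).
(φ * μ)(58) = 0

Divisors of 58: [1, 2, 29, 58]. For each d | 58:
  d = 1: φ(1) · μ(58/1) = 1 · 1 = 1
  d = 2: φ(2) · μ(58/2) = 1 · -1 = -1
  d = 29: φ(29) · μ(58/29) = 28 · -1 = -28
  d = 58: φ(58) · μ(58/58) = 28 · 1 = 28
Summing: (φ * μ)(58) = 1 + -1 + -28 + 28 = 0.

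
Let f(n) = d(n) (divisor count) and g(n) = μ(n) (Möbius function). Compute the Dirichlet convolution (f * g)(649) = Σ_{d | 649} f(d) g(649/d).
(d * μ)(649) = 1

Divisors of 649: [1, 11, 59, 649]. For each d | 649:
  d = 1: d(1) · μ(649/1) = 1 · 1 = 1
  d = 11: d(11) · μ(649/11) = 2 · -1 = -2
  d = 59: d(59) · μ(649/59) = 2 · -1 = -2
  d = 649: d(649) · μ(649/649) = 4 · 1 = 4
Summing: (d * μ)(649) = 1 + -2 + -2 + 4 = 1.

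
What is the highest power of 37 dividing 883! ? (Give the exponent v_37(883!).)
v_37(883!) = 23

Legendre's formula: v_p(n!) = Σ_{k ≥ 1} ⌊n / p^k⌋. For p = 37, n = 883, the terms are:
  ⌊883/37^1⌋ = ⌊883/37⌋ = 23
(the next term ⌊883/37^2⌋ = 0, terminating the sum). Summing: v_37(883!) = 23 = 23.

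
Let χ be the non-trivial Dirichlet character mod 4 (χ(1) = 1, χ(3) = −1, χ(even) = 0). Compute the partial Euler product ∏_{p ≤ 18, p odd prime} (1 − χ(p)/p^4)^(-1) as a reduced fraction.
∏ = 1355132279576075/1370266988576768

The odd primes p ≤ 18 are [3, 5, 7, 11, 13, 17]. For each, χ(p) = 1 if p ≡ 1 mod 4, χ(p) = −1 if p ≡ 3 mod 4. Taking (1 − χ(p)/p^4)^(-1) = p^4/(p^4 − χ(p)): (1 − (-1)/3^4)^(-1) · (1 − (1)/5^4)^(-1) · (1 − (-1)/7^4)^(-1) · (1 − (-1)/11^4)^(-1) · (1 − (1)/13^4)^(-1) · (1 − (1)/17^4)^(-1) = 1355132279576075/1370266988576768.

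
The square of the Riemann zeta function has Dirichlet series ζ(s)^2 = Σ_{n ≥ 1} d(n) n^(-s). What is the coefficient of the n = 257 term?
d(257) = 2

ζ(s)^2 = (Σ 1/m^s)(Σ 1/k^s). The coefficient of 1/n^s in the product is the number of ordered pairs (m, k) with mk = n, which equals d(n). For n = 257, divisors are [1, 257], so d(257) = 2.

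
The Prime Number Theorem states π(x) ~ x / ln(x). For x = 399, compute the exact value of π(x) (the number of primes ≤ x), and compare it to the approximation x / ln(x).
π(399) = 78;  x/ln(x) ≈ 66.62;  relative error ≈ 14.59%.

Directly count primes up to 399: π(399) = 78. The PNT approximation gives 399/ln(399) ≈ 399/5.98896 ≈ 66.62. Relative error (π(x) − x/ln(x)) / π(x) ≈ 14.59%; the approximation is known to undercount slightly (Li(x) is a better estimate).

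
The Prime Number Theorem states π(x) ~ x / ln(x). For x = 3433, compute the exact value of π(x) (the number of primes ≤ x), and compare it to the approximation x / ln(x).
π(3433) = 481;  x/ln(x) ≈ 421.68;  relative error ≈ 12.33%.

Directly count primes up to 3433: π(3433) = 481. The PNT approximation gives 3433/ln(3433) ≈ 3433/8.14119 ≈ 421.68. Relative error (π(x) − x/ln(x)) / π(x) ≈ 12.33%; the approximation is known to undercount slightly (Li(x) is a better estimate).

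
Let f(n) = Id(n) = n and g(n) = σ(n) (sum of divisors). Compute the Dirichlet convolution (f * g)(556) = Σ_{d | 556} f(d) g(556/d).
(Id * σ)(556) = 4743

Divisors of 556: [1, 2, 4, 139, 278, 556]. For each d | 556:
  d = 1: Id(1) · σ(556/1) = 1 · 980 = 980
  d = 2: Id(2) · σ(556/2) = 2 · 420 = 840
  d = 4: Id(4) · σ(556/4) = 4 · 140 = 560
  d = 139: Id(139) · σ(556/139) = 139 · 7 = 973
  d = 278: Id(278) · σ(556/278) = 278 · 3 = 834
  d = 556: Id(556) · σ(556/556) = 556 · 1 = 556
Summing: (Id * σ)(556) = 980 + 840 + 560 + 973 + 834 + 556 = 4743.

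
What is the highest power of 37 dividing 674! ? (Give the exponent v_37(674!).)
v_37(674!) = 18

Legendre's formula: v_p(n!) = Σ_{k ≥ 1} ⌊n / p^k⌋. For p = 37, n = 674, the terms are:
  ⌊674/37^1⌋ = ⌊674/37⌋ = 18
(the next term ⌊674/37^2⌋ = 0, terminating the sum). Summing: v_37(674!) = 18 = 18.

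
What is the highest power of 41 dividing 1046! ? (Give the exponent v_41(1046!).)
v_41(1046!) = 25

Legendre's formula: v_p(n!) = Σ_{k ≥ 1} ⌊n / p^k⌋. For p = 41, n = 1046, the terms are:
  ⌊1046/41^1⌋ = ⌊1046/41⌋ = 25
(the next term ⌊1046/41^2⌋ = 0, terminating the sum). Summing: v_41(1046!) = 25 = 25.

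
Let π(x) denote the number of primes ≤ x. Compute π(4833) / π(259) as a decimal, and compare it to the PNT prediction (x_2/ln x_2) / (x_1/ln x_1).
π(4833)/π(259) = 650/55 ≈ 11.8182;  PNT prediction ≈ 12.2231.

π(259) = 55 and π(4833) = 650, so π(4833)/π(259) ≈ 11.8182. The PNT-predicted ratio is (4833/ln(4833)) / (259/ln(259)) ≈ 12.2231. The two agree to within a few percent, as expected.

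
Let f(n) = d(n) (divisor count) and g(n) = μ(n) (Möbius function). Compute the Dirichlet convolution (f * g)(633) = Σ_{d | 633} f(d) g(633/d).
(d * μ)(633) = 1

Divisors of 633: [1, 3, 211, 633]. For each d | 633:
  d = 1: d(1) · μ(633/1) = 1 · 1 = 1
  d = 3: d(3) · μ(633/3) = 2 · -1 = -2
  d = 211: d(211) · μ(633/211) = 2 · -1 = -2
  d = 633: d(633) · μ(633/633) = 4 · 1 = 4
Summing: (d * μ)(633) = 1 + -2 + -2 + 4 = 1.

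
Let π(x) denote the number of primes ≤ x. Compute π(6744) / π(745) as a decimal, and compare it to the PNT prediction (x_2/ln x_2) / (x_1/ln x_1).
π(6744)/π(745) = 869/132 ≈ 6.5833;  PNT prediction ≈ 6.7904.

π(745) = 132 and π(6744) = 869, so π(6744)/π(745) ≈ 6.5833. The PNT-predicted ratio is (6744/ln(6744)) / (745/ln(745)) ≈ 6.7904. The two agree to within a few percent, as expected.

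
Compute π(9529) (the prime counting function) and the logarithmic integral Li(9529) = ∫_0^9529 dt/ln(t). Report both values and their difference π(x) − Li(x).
π(9529) = 1179;  Li(9529) ≈ 1194.87;  π(x) − Li(x) ≈ -15.87.

Direct count of primes ≤ 9529 gives π(9529) = 1179. Numerical evaluation of the logarithmic integral gives Li(9529) ≈ 1194.87. The difference π(x) − Li(x) ≈ -15.87 is typically negative for small/moderate x (Li(x) overestimates), though Littlewood's theorem shows this sign changes infinitely often.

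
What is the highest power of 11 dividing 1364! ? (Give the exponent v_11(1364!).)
v_11(1364!) = 136

Legendre's formula: v_p(n!) = Σ_{k ≥ 1} ⌊n / p^k⌋. For p = 11, n = 1364, the terms are:
  ⌊1364/11^1⌋ = ⌊1364/11⌋ = 124
  ⌊1364/11^2⌋ = ⌊1364/121⌋ = 11
  ⌊1364/11^3⌋ = ⌊1364/1331⌋ = 1
(the next term ⌊1364/11^4⌋ = 0, terminating the sum). Summing: v_11(1364!) = 124 + 11 + 1 = 136.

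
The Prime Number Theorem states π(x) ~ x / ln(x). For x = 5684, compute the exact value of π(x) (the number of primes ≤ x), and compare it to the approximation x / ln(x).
π(5684) = 748;  x/ln(x) ≈ 657.46;  relative error ≈ 12.10%.

Directly count primes up to 5684: π(5684) = 748. The PNT approximation gives 5684/ln(5684) ≈ 5684/8.64541 ≈ 657.46. Relative error (π(x) − x/ln(x)) / π(x) ≈ 12.10%; the approximation is known to undercount slightly (Li(x) is a better estimate).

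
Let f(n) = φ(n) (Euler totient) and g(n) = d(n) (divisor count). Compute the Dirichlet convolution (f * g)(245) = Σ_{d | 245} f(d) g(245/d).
(φ * d)(245) = 342

Divisors of 245: [1, 5, 7, 35, 49, 245]. For each d | 245:
  d = 1: φ(1) · d(245/1) = 1 · 6 = 6
  d = 5: φ(5) · d(245/5) = 4 · 3 = 12
  d = 7: φ(7) · d(245/7) = 6 · 4 = 24
  d = 35: φ(35) · d(245/35) = 24 · 2 = 48
  d = 49: φ(49) · d(245/49) = 42 · 2 = 84
  d = 245: φ(245) · d(245/245) = 168 · 1 = 168
Summing: (φ * d)(245) = 6 + 12 + 24 + 48 + 84 + 168 = 342.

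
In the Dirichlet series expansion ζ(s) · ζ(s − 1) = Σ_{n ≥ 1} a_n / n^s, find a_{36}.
σ(36) = 91

In the product (Σ m^0/m^s)(Σ k / k^s) = Σ (Σ_{d | n} d) / n^s, the coefficient of 1/n^s is σ(n) = Σ_{d | n} d. For n = 36, divisors are [1, 2, 3, 4, 6, 9, 12, 18, 36]; summing: σ(36) = 91.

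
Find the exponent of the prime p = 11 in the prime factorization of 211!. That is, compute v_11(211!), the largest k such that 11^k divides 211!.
v_11(211!) = 20

Legendre's formula: v_p(n!) = Σ_{k ≥ 1} ⌊n / p^k⌋. For p = 11, n = 211, the terms are:
  ⌊211/11^1⌋ = ⌊211/11⌋ = 19
  ⌊211/11^2⌋ = ⌊211/121⌋ = 1
(the next term ⌊211/11^3⌋ = 0, terminating the sum). Summing: v_11(211!) = 19 + 1 = 20.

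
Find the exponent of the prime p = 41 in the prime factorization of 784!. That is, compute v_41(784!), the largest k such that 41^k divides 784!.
v_41(784!) = 19

Legendre's formula: v_p(n!) = Σ_{k ≥ 1} ⌊n / p^k⌋. For p = 41, n = 784, the terms are:
  ⌊784/41^1⌋ = ⌊784/41⌋ = 19
(the next term ⌊784/41^2⌋ = 0, terminating the sum). Summing: v_41(784!) = 19 = 19.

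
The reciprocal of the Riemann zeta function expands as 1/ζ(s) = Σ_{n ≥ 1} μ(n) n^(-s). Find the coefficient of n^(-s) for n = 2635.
μ(2635) = -1

Factor n = 2635 = 5 · 17 · 31. μ(n) = 0 if any exponent ≥ 2 (not squarefree); otherwise μ(n) = (−1)^{ω(n)} where ω(n) is the number of distinct prime factors. Applying: μ(2635) = -1.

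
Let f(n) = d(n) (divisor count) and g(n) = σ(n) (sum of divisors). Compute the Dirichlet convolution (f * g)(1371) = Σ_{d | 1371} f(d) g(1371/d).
(d * σ)(1371) = 2760

Divisors of 1371: [1, 3, 457, 1371]. For each d | 1371:
  d = 1: d(1) · σ(1371/1) = 1 · 1832 = 1832
  d = 3: d(3) · σ(1371/3) = 2 · 458 = 916
  d = 457: d(457) · σ(1371/457) = 2 · 4 = 8
  d = 1371: d(1371) · σ(1371/1371) = 4 · 1 = 4
Summing: (d * σ)(1371) = 1832 + 916 + 8 + 4 = 2760.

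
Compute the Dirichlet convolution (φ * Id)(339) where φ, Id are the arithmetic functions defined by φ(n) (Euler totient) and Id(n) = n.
(φ * Id)(339) = 1125

Divisors of 339: [1, 3, 113, 339]. For each d | 339:
  d = 1: φ(1) · Id(339/1) = 1 · 339 = 339
  d = 3: φ(3) · Id(339/3) = 2 · 113 = 226
  d = 113: φ(113) · Id(339/113) = 112 · 3 = 336
  d = 339: φ(339) · Id(339/339) = 224 · 1 = 224
Summing: (φ * Id)(339) = 339 + 226 + 336 + 224 = 1125.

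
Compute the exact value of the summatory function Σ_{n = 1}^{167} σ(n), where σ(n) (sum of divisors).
Σ_{n ≤ 167} σ(n) = 22875

Compute σ(n) for each 1 ≤ n ≤ 167: σ(1) = 1, σ(2) = 3, σ(3) = 4, σ(4) = 7, σ(5) = 6, σ(6) = 12, σ(7) = 8, σ(8) = 15, σ(9) = 13, σ(10) = 18, σ(11) = 12, σ(12) = 28, σ(13) = 14, σ(14) = 24, σ(15) = 24, σ(16) = 31, σ(17) = 18, σ(18) = 39, σ(19) = 20, σ(20) = 42, σ(21) = 32, σ(22) = 36, σ(23) = 24, σ(24) = 60, σ(25) = 31, σ(26) = 42, σ(27) = 40, σ(28) = 56, σ(29) = 30, σ(30) = 72, σ(31) = 32, σ(32) = 63, σ(33) = 48, σ(34) = 54, σ(35) = 48, σ(36) = 91, σ(37) = 38, σ(38) = 60, σ(39) = 56, σ(40) = 90, σ(41) = 42, σ(42) = 96, σ(43) = 44, σ(44) = 84, σ(45) = 78, σ(46) = 72, σ(47) = 48, σ(48) = 124, σ(49) = 57, σ(50) = 93, σ(51) = 72, σ(52) = 98, σ(53) = 54, σ(54) = 120, σ(55) = 72, σ(56) = 120, σ(57) = 80, σ(58) = 90, σ(59) = 60, σ(60) = 168, σ(61) = 62, σ(62) = 96, σ(63) = 104, σ(64) = 127, σ(65) = 84, σ(66) = 144, σ(67) = 68, σ(68) = 126, σ(69) = 96, σ(70) = 144, σ(71) = 72, σ(72) = 195, σ(73) = 74, σ(74) = 114, σ(75) = 124, σ(76) = 140, σ(77) = 96, σ(78) = 168, σ(79) = 80, σ(80) = 186, σ(81) = 121, σ(82) = 126, σ(83) = 84, σ(84) = 224, σ(85) = 108, σ(86) = 132, σ(87) = 120, σ(88) = 180, σ(89) = 90, σ(90) = 234, σ(91) = 112, σ(92) = 168, σ(93) = 128, σ(94) = 144, σ(95) = 120, σ(96) = 252, σ(97) = 98, σ(98) = 171, σ(99) = 156, σ(100) = 217, σ(101) = 102, σ(102) = 216, σ(103) = 104, σ(104) = 210, σ(105) = 192, σ(106) = 162, σ(107) = 108, σ(108) = 280, σ(109) = 110, σ(110) = 216, σ(111) = 152, σ(112) = 248, σ(113) = 114, σ(114) = 240, σ(115) = 144, σ(116) = 210, σ(117) = 182, σ(118) = 180, σ(119) = 144, σ(120) = 360, σ(121) = 133, σ(122) = 186, σ(123) = 168, σ(124) = 224, σ(125) = 156, σ(126) = 312, σ(127) = 128, σ(128) = 255, σ(129) = 176, σ(130) = 252, σ(131) = 132, σ(132) = 336, σ(133) = 160, σ(134) = 204, σ(135) = 240, σ(136) = 270, σ(137) = 138, σ(138) = 288, σ(139) = 140, σ(140) = 336, σ(141) = 192, σ(142) = 216, σ(143) = 168, σ(144) = 403, σ(145) = 180, σ(146) = 222, σ(147) = 228, σ(148) = 266, σ(149) = 150, σ(150) = 372, σ(151) = 152, σ(152) = 300, σ(153) = 234, σ(154) = 288, σ(155) = 192, σ(156) = 392, σ(157) = 158, σ(158) = 240, σ(159) = 216, σ(160) = 378, σ(161) = 192, σ(162) = 363, σ(163) = 164, σ(164) = 294, σ(165) = 288, σ(166) = 252, σ(167) = 168. Summing all 167 values: 22875. (Average order: Σ_{n ≤ x} σ(n) ~ (π²/12) x². For x = 167, (π²/12)·167² ≈ 22937.78.)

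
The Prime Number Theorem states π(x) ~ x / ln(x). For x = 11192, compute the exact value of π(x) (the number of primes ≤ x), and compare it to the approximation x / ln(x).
π(11192) = 1355;  x/ln(x) ≈ 1200.48;  relative error ≈ 11.40%.

Directly count primes up to 11192: π(11192) = 1355. The PNT approximation gives 11192/ln(11192) ≈ 11192/9.32295 ≈ 1200.48. Relative error (π(x) − x/ln(x)) / π(x) ≈ 11.40%; the approximation is known to undercount slightly (Li(x) is a better estimate).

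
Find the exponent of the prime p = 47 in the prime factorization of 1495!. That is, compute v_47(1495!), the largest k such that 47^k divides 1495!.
v_47(1495!) = 31

Legendre's formula: v_p(n!) = Σ_{k ≥ 1} ⌊n / p^k⌋. For p = 47, n = 1495, the terms are:
  ⌊1495/47^1⌋ = ⌊1495/47⌋ = 31
(the next term ⌊1495/47^2⌋ = 0, terminating the sum). Summing: v_47(1495!) = 31 = 31.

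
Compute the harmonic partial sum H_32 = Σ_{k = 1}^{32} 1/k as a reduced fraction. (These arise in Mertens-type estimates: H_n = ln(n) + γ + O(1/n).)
H_32 = 586061125622639/144403552893600

Direct summation: H_32 = 1 + 1/2 + ... + 1/32. The least common denominator is lcm(1, ..., 32) = 144403552893600; over this denominator the numerator is 144403552893600 + 72201776446800 + 48134517631200 + 36100888223400 + 28880710578720 + 24067258815600 + 20629078984800 + 18050444111700 + 16044839210400 + 14440355289360 + 13127595717600 + 12033629407800 + 11107965607200 + 10314539492400 + 9626903526240 + 9025222055850 + 8494326640800 + 8022419605200 + 7600186994400 + 7220177644680 + 6876359661600 + 6563797858800 + 6278415343200 + 6016814703900 + 5776142115744 + 5553982803600 + 5348279736800 + 5157269746200 + 4979432858400 + 4813451763120 + 4658179125600 + 4512611027925 = 586061125622639, so H_32 = 586061125622639/144403552893600 (already in lowest terms) ≈ 4.05850. (The PNT-adjacent estimate ln(32) + γ ≈ 4.04295 matches within O(1/n).)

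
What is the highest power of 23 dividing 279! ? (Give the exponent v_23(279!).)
v_23(279!) = 12

Legendre's formula: v_p(n!) = Σ_{k ≥ 1} ⌊n / p^k⌋. For p = 23, n = 279, the terms are:
  ⌊279/23^1⌋ = ⌊279/23⌋ = 12
(the next term ⌊279/23^2⌋ = 0, terminating the sum). Summing: v_23(279!) = 12 = 12.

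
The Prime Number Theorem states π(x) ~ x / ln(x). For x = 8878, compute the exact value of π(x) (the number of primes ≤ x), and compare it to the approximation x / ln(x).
π(8878) = 1106;  x/ln(x) ≈ 976.53;  relative error ≈ 11.71%.

Directly count primes up to 8878: π(8878) = 1106. The PNT approximation gives 8878/ln(8878) ≈ 8878/9.09133 ≈ 976.53. Relative error (π(x) − x/ln(x)) / π(x) ≈ 11.71%; the approximation is known to undercount slightly (Li(x) is a better estimate).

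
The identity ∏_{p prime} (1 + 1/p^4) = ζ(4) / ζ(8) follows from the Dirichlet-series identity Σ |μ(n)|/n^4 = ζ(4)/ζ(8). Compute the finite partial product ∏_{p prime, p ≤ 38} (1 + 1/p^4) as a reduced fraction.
∏ = 706902957735712331680943125904125462935190109312/655798773317600826641830943030775489929079680625

The primes p ≤ 38 are [2, 3, 5, 7, 11, 13, 17, 19, 23, 29, 31, 37]. For each, (1 + 1/p^4) = (p^4 + 1)/p^4. Multiplying these fractions over p ∈ [2, 3, 5, 7, 11, 13, 17, 19, 23, 29, 31, 37] gives 706902957735712331680943125904125462935190109312/655798773317600826641830943030775489929079680625. (In the limit P → ∞ this tends to ζ(4)/ζ(8).)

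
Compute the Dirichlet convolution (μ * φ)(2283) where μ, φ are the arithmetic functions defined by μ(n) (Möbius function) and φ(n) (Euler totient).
(μ * φ)(2283) = 759

Divisors of 2283: [1, 3, 761, 2283]. For each d | 2283:
  d = 1: μ(1) · φ(2283/1) = 1 · 1520 = 1520
  d = 3: μ(3) · φ(2283/3) = -1 · 760 = -760
  d = 761: μ(761) · φ(2283/761) = -1 · 2 = -2
  d = 2283: μ(2283) · φ(2283/2283) = 1 · 1 = 1
Summing: (μ * φ)(2283) = 1520 + -760 + -2 + 1 = 759.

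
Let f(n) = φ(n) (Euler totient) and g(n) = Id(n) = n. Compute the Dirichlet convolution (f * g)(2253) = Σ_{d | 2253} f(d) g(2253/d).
(φ * Id)(2253) = 7505

Divisors of 2253: [1, 3, 751, 2253]. For each d | 2253:
  d = 1: φ(1) · Id(2253/1) = 1 · 2253 = 2253
  d = 3: φ(3) · Id(2253/3) = 2 · 751 = 1502
  d = 751: φ(751) · Id(2253/751) = 750 · 3 = 2250
  d = 2253: φ(2253) · Id(2253/2253) = 1500 · 1 = 1500
Summing: (φ * Id)(2253) = 2253 + 1502 + 2250 + 1500 = 7505.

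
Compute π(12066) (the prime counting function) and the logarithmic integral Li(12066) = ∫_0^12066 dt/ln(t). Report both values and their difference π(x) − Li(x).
π(12066) = 1444;  Li(12066) ≈ 1468.12;  π(x) − Li(x) ≈ -24.12.

Direct count of primes ≤ 12066 gives π(12066) = 1444. Numerical evaluation of the logarithmic integral gives Li(12066) ≈ 1468.12. The difference π(x) − Li(x) ≈ -24.12 is typically negative for small/moderate x (Li(x) overestimates), though Littlewood's theorem shows this sign changes infinitely often.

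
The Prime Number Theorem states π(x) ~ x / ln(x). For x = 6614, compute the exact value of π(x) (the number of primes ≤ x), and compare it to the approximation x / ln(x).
π(6614) = 854;  x/ln(x) ≈ 751.85;  relative error ≈ 11.96%.

Directly count primes up to 6614: π(6614) = 854. The PNT approximation gives 6614/ln(6614) ≈ 6614/8.79694 ≈ 751.85. Relative error (π(x) − x/ln(x)) / π(x) ≈ 11.96%; the approximation is known to undercount slightly (Li(x) is a better estimate).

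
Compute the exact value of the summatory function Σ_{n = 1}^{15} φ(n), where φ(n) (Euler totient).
Σ_{n ≤ 15} φ(n) = 72

Compute φ(n) for each 1 ≤ n ≤ 15: φ(1) = 1, φ(2) = 1, φ(3) = 2, φ(4) = 2, φ(5) = 4, φ(6) = 2, φ(7) = 6, φ(8) = 4, φ(9) = 6, φ(10) = 4, φ(11) = 10, φ(12) = 4, φ(13) = 12, φ(14) = 6, φ(15) = 8. Summing all 15 values: 72. (Average order: Σ_{n ≤ x} φ(n) ~ (3/π²) x². For x = 15, (3/π²)·15² ≈ 68.39.)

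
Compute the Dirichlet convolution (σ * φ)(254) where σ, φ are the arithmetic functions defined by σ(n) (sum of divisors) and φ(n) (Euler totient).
(σ * φ)(254) = 1016

Divisors of 254: [1, 2, 127, 254]. For each d | 254:
  d = 1: σ(1) · φ(254/1) = 1 · 126 = 126
  d = 2: σ(2) · φ(254/2) = 3 · 126 = 378
  d = 127: σ(127) · φ(254/127) = 128 · 1 = 128
  d = 254: σ(254) · φ(254/254) = 384 · 1 = 384
Summing: (σ * φ)(254) = 126 + 378 + 128 + 384 = 1016.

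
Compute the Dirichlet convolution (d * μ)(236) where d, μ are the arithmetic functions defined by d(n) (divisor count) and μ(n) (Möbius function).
(d * μ)(236) = 1

Divisors of 236: [1, 2, 4, 59, 118, 236]. For each d | 236:
  d = 1: d(1) · μ(236/1) = 1 · 0 = 0
  d = 2: d(2) · μ(236/2) = 2 · 1 = 2
  d = 4: d(4) · μ(236/4) = 3 · -1 = -3
  d = 59: d(59) · μ(236/59) = 2 · 0 = 0
  d = 118: d(118) · μ(236/118) = 4 · -1 = -4
  d = 236: d(236) · μ(236/236) = 6 · 1 = 6
Summing: (d * μ)(236) = 0 + 2 + -3 + 0 + -4 + 6 = 1.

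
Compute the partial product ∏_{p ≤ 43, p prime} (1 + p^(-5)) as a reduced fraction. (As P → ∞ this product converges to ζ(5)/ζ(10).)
∏ = 337266640043527822041984546776597328186597199973708681183232/325579173304271359254907763799806016454065290452479278531405

The primes p ≤ 43 are [2, 3, 5, 7, 11, 13, 17, 19, 23, 29, 31, 37, 41, 43]. For each, (1 + 1/p^5) = (p^5 + 1)/p^5. Multiplying these fractions over p ∈ [2, 3, 5, 7, 11, 13, 17, 19, 23, 29, 31, 37, 41, 43] gives 337266640043527822041984546776597328186597199973708681183232/325579173304271359254907763799806016454065290452479278531405. (In the limit P → ∞ this tends to ζ(5)/ζ(10).)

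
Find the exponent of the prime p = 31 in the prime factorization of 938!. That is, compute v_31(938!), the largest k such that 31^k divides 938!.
v_31(938!) = 30

Legendre's formula: v_p(n!) = Σ_{k ≥ 1} ⌊n / p^k⌋. For p = 31, n = 938, the terms are:
  ⌊938/31^1⌋ = ⌊938/31⌋ = 30
(the next term ⌊938/31^2⌋ = 0, terminating the sum). Summing: v_31(938!) = 30 = 30.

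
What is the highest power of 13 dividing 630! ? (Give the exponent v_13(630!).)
v_13(630!) = 51

Legendre's formula: v_p(n!) = Σ_{k ≥ 1} ⌊n / p^k⌋. For p = 13, n = 630, the terms are:
  ⌊630/13^1⌋ = ⌊630/13⌋ = 48
  ⌊630/13^2⌋ = ⌊630/169⌋ = 3
(the next term ⌊630/13^3⌋ = 0, terminating the sum). Summing: v_13(630!) = 48 + 3 = 51.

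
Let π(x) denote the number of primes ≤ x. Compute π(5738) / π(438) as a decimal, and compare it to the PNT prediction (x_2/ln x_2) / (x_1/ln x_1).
π(5738)/π(438) = 754/84 ≈ 8.9762;  PNT prediction ≈ 9.2064.

π(438) = 84 and π(5738) = 754, so π(5738)/π(438) ≈ 8.9762. The PNT-predicted ratio is (5738/ln(5738)) / (438/ln(438)) ≈ 9.2064. The two agree to within a few percent, as expected.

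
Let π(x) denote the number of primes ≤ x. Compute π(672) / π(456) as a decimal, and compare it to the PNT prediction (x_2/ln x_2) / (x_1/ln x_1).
π(672)/π(456) = 121/87 ≈ 1.3908;  PNT prediction ≈ 1.3859.

π(456) = 87 and π(672) = 121, so π(672)/π(456) ≈ 1.3908. The PNT-predicted ratio is (672/ln(672)) / (456/ln(456)) ≈ 1.3859. The two agree to within a few percent, as expected.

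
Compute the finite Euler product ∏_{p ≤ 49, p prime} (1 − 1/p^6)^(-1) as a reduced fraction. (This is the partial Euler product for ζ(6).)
∏ = 739922824862544451640166694180680765476614483998462834502498139791315/727309058868145310276350820375862045292293308126790710400267935809536

The primes p ≤ 49 are [2, 3, 5, 7, 11, 13, 17, 19, 23, 29, 31, 37, 41, 43, 47]. For each prime, (1 − 1/p^6)^(-1) = p^6 / (p^6 − 1). The product is (1 − 1/2^6)^(-1), (1 − 1/3^6)^(-1), (1 − 1/5^6)^(-1), (1 − 1/7^6)^(-1), (1 − 1/11^6)^(-1), (1 − 1/13^6)^(-1), (1 − 1/17^6)^(-1), (1 − 1/19^6)^(-1), (1 − 1/23^6)^(-1), (1 − 1/29^6)^(-1), (1 − 1/31^6)^(-1), (1 − 1/37^6)^(-1), (1 − 1/41^6)^(-1), (1 − 1/43^6)^(-1), (1 − 1/47^6)^(-1) = ∏ p^6 / (p^6 − 1) = 739922824862544451640166694180680765476614483998462834502498139791315/727309058868145310276350820375862045292293308126790710400267935809536.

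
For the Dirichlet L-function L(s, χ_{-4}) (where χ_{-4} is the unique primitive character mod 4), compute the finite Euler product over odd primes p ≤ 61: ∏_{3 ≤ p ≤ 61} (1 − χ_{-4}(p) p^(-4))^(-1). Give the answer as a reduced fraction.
∏ = 81934214988902113115031508050672702841756592198516788686922065253543/82850154482442028729801746725895742819441886414557775886809038848000

The odd primes p ≤ 61 are [3, 5, 7, 11, 13, 17, 19, 23, 29, 31, 37, 41, 43, 47, 53, 59, 61]. For each, χ(p) = 1 if p ≡ 1 mod 4, χ(p) = −1 if p ≡ 3 mod 4. Taking (1 − χ(p)/p^4)^(-1) = p^4/(p^4 − χ(p)): (1 − (-1)/3^4)^(-1) · (1 − (1)/5^4)^(-1) · (1 − (-1)/7^4)^(-1) · (1 − (-1)/11^4)^(-1) · (1 − (1)/13^4)^(-1) · (1 − (1)/17^4)^(-1) · (1 − (-1)/19^4)^(-1) · (1 − (-1)/23^4)^(-1) · (1 − (1)/29^4)^(-1) · (1 − (-1)/31^4)^(-1) · (1 − (1)/37^4)^(-1) · (1 − (1)/41^4)^(-1) · (1 − (-1)/43^4)^(-1) · (1 − (-1)/47^4)^(-1) · (1 − (1)/53^4)^(-1) · (1 − (-1)/59^4)^(-1) · (1 − (1)/61^4)^(-1) = 81934214988902113115031508050672702841756592198516788686922065253543/82850154482442028729801746725895742819441886414557775886809038848000.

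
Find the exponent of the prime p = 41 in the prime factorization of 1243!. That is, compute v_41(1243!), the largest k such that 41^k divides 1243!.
v_41(1243!) = 30

Legendre's formula: v_p(n!) = Σ_{k ≥ 1} ⌊n / p^k⌋. For p = 41, n = 1243, the terms are:
  ⌊1243/41^1⌋ = ⌊1243/41⌋ = 30
(the next term ⌊1243/41^2⌋ = 0, terminating the sum). Summing: v_41(1243!) = 30 = 30.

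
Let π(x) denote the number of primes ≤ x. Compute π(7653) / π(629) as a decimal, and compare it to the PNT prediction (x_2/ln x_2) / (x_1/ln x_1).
π(7653)/π(629) = 971/114 ≈ 8.5175;  PNT prediction ≈ 8.7674.

π(629) = 114 and π(7653) = 971, so π(7653)/π(629) ≈ 8.5175. The PNT-predicted ratio is (7653/ln(7653)) / (629/ln(629)) ≈ 8.7674. The two agree to within a few percent, as expected.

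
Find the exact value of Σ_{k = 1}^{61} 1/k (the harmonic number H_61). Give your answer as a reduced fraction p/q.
H_61 = 925372872575832277072279171/197044480683803711251893600

Direct summation: H_61 = 1 + 1/2 + ... + 1/61. The least common denominator is lcm(1, ..., 61) = 591133442051411133755680800; over this denominator the numerator is 591133442051411133755680800 + 295566721025705566877840400 + 197044480683803711251893600 + 147783360512852783438920200 + 118226688410282226751136160 + 98522240341901855625946800 + 84447634578773019107954400 + 73891680256426391719460100 + 65681493561267903750631200 + 59113344205141113375568080 + 53739403822855557614152800 + 49261120170950927812973400 + 45471803234723933365821600 + 42223817289386509553977200 + 39408896136760742250378720 + 36945840128213195859730050 + 34772555414788890220922400 + 32840746780633951875315600 + 31112286423758480723983200 + 29556672102570556687784040 + 28149211526257673035984800 + 26869701911427778807076400 + 25701454002235266685029600 + 24630560085475463906486700 + 23645337682056445350227232 + 22735901617361966682910800 + 21893831187089301250210400 + 21111908644693254776988600 + 20383911794876245991575200 + 19704448068380371125189360 + 19068820711335843024376800 + 18472920064106597929865025 + 17913134607618519204717600 + 17386277707394445110461200 + 16889526915754603821590880 + 16420373390316975937657800 + 15976579514903003615018400 + 15556143211879240361991600 + 15157267744907977788607200 + 14778336051285278343892020 + 14417888830522222774528800 + 14074605763128836517992400 + 13747289350032817064085600 + 13434850955713889403538200 + 13136298712253580750126240 + 12850727001117633342514800 + 12577307277689598590546400 + 12315280042737731953243350 + 12063947796967574158279200 + 11822668841028222675113616 + 11590851804929630073640800 + 11367950808680983341455400 + 11153461170781342146333600 + 10946915593544650625105200 + 10747880764571111522830560 + 10555954322346627388494300 + 10370762141252826907994400 + 10191955897438122995787600 + 10019210882227307351791200 + 9852224034190185562594680 + 9690712164777231700912800 = 2776118617727496831216837513, so H_61 = 2776118617727496831216837513/591133442051411133755680800; reducing by gcd(2776118617727496831216837513, 591133442051411133755680800) = 3 gives 925372872575832277072279171/197044480683803711251893600 ≈ 4.69626. (The PNT-adjacent estimate ln(61) + γ ≈ 4.68809 matches within O(1/n).)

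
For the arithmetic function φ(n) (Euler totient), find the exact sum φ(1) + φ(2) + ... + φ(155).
Σ_{n ≤ 155} φ(n) = 7356

Compute φ(n) for each 1 ≤ n ≤ 155: φ(1) = 1, φ(2) = 1, φ(3) = 2, φ(4) = 2, φ(5) = 4, φ(6) = 2, φ(7) = 6, φ(8) = 4, φ(9) = 6, φ(10) = 4, φ(11) = 10, φ(12) = 4, φ(13) = 12, φ(14) = 6, φ(15) = 8, φ(16) = 8, φ(17) = 16, φ(18) = 6, φ(19) = 18, φ(20) = 8, φ(21) = 12, φ(22) = 10, φ(23) = 22, φ(24) = 8, φ(25) = 20, φ(26) = 12, φ(27) = 18, φ(28) = 12, φ(29) = 28, φ(30) = 8, φ(31) = 30, φ(32) = 16, φ(33) = 20, φ(34) = 16, φ(35) = 24, φ(36) = 12, φ(37) = 36, φ(38) = 18, φ(39) = 24, φ(40) = 16, φ(41) = 40, φ(42) = 12, φ(43) = 42, φ(44) = 20, φ(45) = 24, φ(46) = 22, φ(47) = 46, φ(48) = 16, φ(49) = 42, φ(50) = 20, φ(51) = 32, φ(52) = 24, φ(53) = 52, φ(54) = 18, φ(55) = 40, φ(56) = 24, φ(57) = 36, φ(58) = 28, φ(59) = 58, φ(60) = 16, φ(61) = 60, φ(62) = 30, φ(63) = 36, φ(64) = 32, φ(65) = 48, φ(66) = 20, φ(67) = 66, φ(68) = 32, φ(69) = 44, φ(70) = 24, φ(71) = 70, φ(72) = 24, φ(73) = 72, φ(74) = 36, φ(75) = 40, φ(76) = 36, φ(77) = 60, φ(78) = 24, φ(79) = 78, φ(80) = 32, φ(81) = 54, φ(82) = 40, φ(83) = 82, φ(84) = 24, φ(85) = 64, φ(86) = 42, φ(87) = 56, φ(88) = 40, φ(89) = 88, φ(90) = 24, φ(91) = 72, φ(92) = 44, φ(93) = 60, φ(94) = 46, φ(95) = 72, φ(96) = 32, φ(97) = 96, φ(98) = 42, φ(99) = 60, φ(100) = 40, φ(101) = 100, φ(102) = 32, φ(103) = 102, φ(104) = 48, φ(105) = 48, φ(106) = 52, φ(107) = 106, φ(108) = 36, φ(109) = 108, φ(110) = 40, φ(111) = 72, φ(112) = 48, φ(113) = 112, φ(114) = 36, φ(115) = 88, φ(116) = 56, φ(117) = 72, φ(118) = 58, φ(119) = 96, φ(120) = 32, φ(121) = 110, φ(122) = 60, φ(123) = 80, φ(124) = 60, φ(125) = 100, φ(126) = 36, φ(127) = 126, φ(128) = 64, φ(129) = 84, φ(130) = 48, φ(131) = 130, φ(132) = 40, φ(133) = 108, φ(134) = 66, φ(135) = 72, φ(136) = 64, φ(137) = 136, φ(138) = 44, φ(139) = 138, φ(140) = 48, φ(141) = 92, φ(142) = 70, φ(143) = 120, φ(144) = 48, φ(145) = 112, φ(146) = 72, φ(147) = 84, φ(148) = 72, φ(149) = 148, φ(150) = 40, φ(151) = 150, φ(152) = 72, φ(153) = 96, φ(154) = 60, φ(155) = 120. Summing all 155 values: 7356. (Average order: Σ_{n ≤ x} φ(n) ~ (3/π²) x². For x = 155, (3/π²)·155² ≈ 7302.72.)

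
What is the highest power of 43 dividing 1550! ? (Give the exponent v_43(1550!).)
v_43(1550!) = 36

Legendre's formula: v_p(n!) = Σ_{k ≥ 1} ⌊n / p^k⌋. For p = 43, n = 1550, the terms are:
  ⌊1550/43^1⌋ = ⌊1550/43⌋ = 36
(the next term ⌊1550/43^2⌋ = 0, terminating the sum). Summing: v_43(1550!) = 36 = 36.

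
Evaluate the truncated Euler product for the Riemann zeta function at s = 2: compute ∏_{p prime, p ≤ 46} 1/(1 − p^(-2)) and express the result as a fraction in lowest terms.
∏ = 1688189817927745147112851/1030750286035260801024000

The primes p ≤ 46 are [2, 3, 5, 7, 11, 13, 17, 19, 23, 29, 31, 37, 41, 43]. For each prime, (1 − 1/p^2)^(-1) = p^2 / (p^2 − 1). The product is (1 − 1/2^2)^(-1), (1 − 1/3^2)^(-1), (1 − 1/5^2)^(-1), (1 − 1/7^2)^(-1), (1 − 1/11^2)^(-1), (1 − 1/13^2)^(-1), (1 − 1/17^2)^(-1), (1 − 1/19^2)^(-1), (1 − 1/23^2)^(-1), (1 − 1/29^2)^(-1), (1 − 1/31^2)^(-1), (1 − 1/37^2)^(-1), (1 − 1/41^2)^(-1), (1 − 1/43^2)^(-1) = ∏ p^2 / (p^2 − 1) = 1688189817927745147112851/1030750286035260801024000.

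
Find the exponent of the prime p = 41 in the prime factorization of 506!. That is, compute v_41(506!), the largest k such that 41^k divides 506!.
v_41(506!) = 12

Legendre's formula: v_p(n!) = Σ_{k ≥ 1} ⌊n / p^k⌋. For p = 41, n = 506, the terms are:
  ⌊506/41^1⌋ = ⌊506/41⌋ = 12
(the next term ⌊506/41^2⌋ = 0, terminating the sum). Summing: v_41(506!) = 12 = 12.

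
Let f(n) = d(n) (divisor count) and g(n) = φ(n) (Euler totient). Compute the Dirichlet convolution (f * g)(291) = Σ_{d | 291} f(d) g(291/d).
(d * φ)(291) = 392

Divisors of 291: [1, 3, 97, 291]. For each d | 291:
  d = 1: d(1) · φ(291/1) = 1 · 192 = 192
  d = 3: d(3) · φ(291/3) = 2 · 96 = 192
  d = 97: d(97) · φ(291/97) = 2 · 2 = 4
  d = 291: d(291) · φ(291/291) = 4 · 1 = 4
Summing: (d * φ)(291) = 192 + 192 + 4 + 4 = 392.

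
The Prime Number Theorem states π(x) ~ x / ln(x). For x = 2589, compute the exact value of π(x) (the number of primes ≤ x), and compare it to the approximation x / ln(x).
π(2589) = 376;  x/ln(x) ≈ 329.43;  relative error ≈ 12.39%.

Directly count primes up to 2589: π(2589) = 376. The PNT approximation gives 2589/ln(2589) ≈ 2589/7.85903 ≈ 329.43. Relative error (π(x) − x/ln(x)) / π(x) ≈ 12.39%; the approximation is known to undercount slightly (Li(x) is a better estimate).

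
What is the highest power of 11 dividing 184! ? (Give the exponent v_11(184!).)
v_11(184!) = 17

Legendre's formula: v_p(n!) = Σ_{k ≥ 1} ⌊n / p^k⌋. For p = 11, n = 184, the terms are:
  ⌊184/11^1⌋ = ⌊184/11⌋ = 16
  ⌊184/11^2⌋ = ⌊184/121⌋ = 1
(the next term ⌊184/11^3⌋ = 0, terminating the sum). Summing: v_11(184!) = 16 + 1 = 17.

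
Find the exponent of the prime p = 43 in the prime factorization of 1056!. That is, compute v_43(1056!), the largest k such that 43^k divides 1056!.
v_43(1056!) = 24

Legendre's formula: v_p(n!) = Σ_{k ≥ 1} ⌊n / p^k⌋. For p = 43, n = 1056, the terms are:
  ⌊1056/43^1⌋ = ⌊1056/43⌋ = 24
(the next term ⌊1056/43^2⌋ = 0, terminating the sum). Summing: v_43(1056!) = 24 = 24.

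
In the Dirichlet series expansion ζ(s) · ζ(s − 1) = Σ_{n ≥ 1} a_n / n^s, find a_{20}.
σ(20) = 42

In the product (Σ m^0/m^s)(Σ k / k^s) = Σ (Σ_{d | n} d) / n^s, the coefficient of 1/n^s is σ(n) = Σ_{d | n} d. For n = 20, divisors are [1, 2, 4, 5, 10, 20]; summing: σ(20) = 42.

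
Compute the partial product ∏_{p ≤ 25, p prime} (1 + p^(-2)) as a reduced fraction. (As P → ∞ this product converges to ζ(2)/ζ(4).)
∏ = 3394003400000/2252055594789

The primes p ≤ 25 are [2, 3, 5, 7, 11, 13, 17, 19, 23]. For each, (1 + 1/p^2) = (p^2 + 1)/p^2. Multiplying these fractions over p ∈ [2, 3, 5, 7, 11, 13, 17, 19, 23] gives 3394003400000/2252055594789. (In the limit P → ∞ this tends to ζ(2)/ζ(4).)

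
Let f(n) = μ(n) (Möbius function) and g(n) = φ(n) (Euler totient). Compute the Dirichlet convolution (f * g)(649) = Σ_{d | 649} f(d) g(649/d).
(μ * φ)(649) = 513

Divisors of 649: [1, 11, 59, 649]. For each d | 649:
  d = 1: μ(1) · φ(649/1) = 1 · 580 = 580
  d = 11: μ(11) · φ(649/11) = -1 · 58 = -58
  d = 59: μ(59) · φ(649/59) = -1 · 10 = -10
  d = 649: μ(649) · φ(649/649) = 1 · 1 = 1
Summing: (μ * φ)(649) = 580 + -58 + -10 + 1 = 513.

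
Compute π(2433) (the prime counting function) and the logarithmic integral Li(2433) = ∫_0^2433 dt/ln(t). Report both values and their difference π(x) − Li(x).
π(2433) = 360;  Li(2433) ≈ 371.03;  π(x) − Li(x) ≈ -11.03.

Direct count of primes ≤ 2433 gives π(2433) = 360. Numerical evaluation of the logarithmic integral gives Li(2433) ≈ 371.03. The difference π(x) − Li(x) ≈ -11.03 is typically negative for small/moderate x (Li(x) overestimates), though Littlewood's theorem shows this sign changes infinitely often.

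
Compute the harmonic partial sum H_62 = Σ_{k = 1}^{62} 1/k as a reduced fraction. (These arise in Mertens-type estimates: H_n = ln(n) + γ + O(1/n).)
H_62 = 928551009361054917576341971/197044480683803711251893600

Direct summation: H_62 = 1 + 1/2 + ... + 1/62. The least common denominator is lcm(1, ..., 62) = 591133442051411133755680800; over this denominator the numerator is 591133442051411133755680800 + 295566721025705566877840400 + 197044480683803711251893600 + 147783360512852783438920200 + 118226688410282226751136160 + 98522240341901855625946800 + 84447634578773019107954400 + 73891680256426391719460100 + 65681493561267903750631200 + 59113344205141113375568080 + 53739403822855557614152800 + 49261120170950927812973400 + 45471803234723933365821600 + 42223817289386509553977200 + 39408896136760742250378720 + 36945840128213195859730050 + 34772555414788890220922400 + 32840746780633951875315600 + 31112286423758480723983200 + 29556672102570556687784040 + 28149211526257673035984800 + 26869701911427778807076400 + 25701454002235266685029600 + 24630560085475463906486700 + 23645337682056445350227232 + 22735901617361966682910800 + 21893831187089301250210400 + 21111908644693254776988600 + 20383911794876245991575200 + 19704448068380371125189360 + 19068820711335843024376800 + 18472920064106597929865025 + 17913134607618519204717600 + 17386277707394445110461200 + 16889526915754603821590880 + 16420373390316975937657800 + 15976579514903003615018400 + 15556143211879240361991600 + 15157267744907977788607200 + 14778336051285278343892020 + 14417888830522222774528800 + 14074605763128836517992400 + 13747289350032817064085600 + 13434850955713889403538200 + 13136298712253580750126240 + 12850727001117633342514800 + 12577307277689598590546400 + 12315280042737731953243350 + 12063947796967574158279200 + 11822668841028222675113616 + 11590851804929630073640800 + 11367950808680983341455400 + 11153461170781342146333600 + 10946915593544650625105200 + 10747880764571111522830560 + 10555954322346627388494300 + 10370762141252826907994400 + 10191955897438122995787600 + 10019210882227307351791200 + 9852224034190185562594680 + 9690712164777231700912800 + 9534410355667921512188400 = 2785653028083164752729025913, so H_62 = 2785653028083164752729025913/591133442051411133755680800; reducing by gcd(2785653028083164752729025913, 591133442051411133755680800) = 3 gives 928551009361054917576341971/197044480683803711251893600 ≈ 4.71239. (The PNT-adjacent estimate ln(62) + γ ≈ 4.70435 matches within O(1/n).)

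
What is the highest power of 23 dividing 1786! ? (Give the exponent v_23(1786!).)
v_23(1786!) = 80

Legendre's formula: v_p(n!) = Σ_{k ≥ 1} ⌊n / p^k⌋. For p = 23, n = 1786, the terms are:
  ⌊1786/23^1⌋ = ⌊1786/23⌋ = 77
  ⌊1786/23^2⌋ = ⌊1786/529⌋ = 3
(the next term ⌊1786/23^3⌋ = 0, terminating the sum). Summing: v_23(1786!) = 77 + 3 = 80.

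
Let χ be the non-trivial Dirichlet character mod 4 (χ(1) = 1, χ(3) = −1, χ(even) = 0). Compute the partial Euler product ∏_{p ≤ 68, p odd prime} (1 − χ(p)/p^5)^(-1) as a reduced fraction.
∏ = 37979204647637350516760877329690181347337250286656304892593349955377546774080367593893487696930042429/38125690090169221251718118687086971940856605396725095947148046662410194981822835725803035469807616000

The odd primes p ≤ 68 are [3, 5, 7, 11, 13, 17, 19, 23, 29, 31, 37, 41, 43, 47, 53, 59, 61, 67]. For each, χ(p) = 1 if p ≡ 1 mod 4, χ(p) = −1 if p ≡ 3 mod 4. Taking (1 − χ(p)/p^5)^(-1) = p^5/(p^5 − χ(p)): (1 − (-1)/3^5)^(-1) · (1 − (1)/5^5)^(-1) · (1 − (-1)/7^5)^(-1) · (1 − (-1)/11^5)^(-1) · (1 − (1)/13^5)^(-1) · (1 − (1)/17^5)^(-1) · (1 − (-1)/19^5)^(-1) · (1 − (-1)/23^5)^(-1) · (1 − (1)/29^5)^(-1) · (1 − (-1)/31^5)^(-1) · (1 − (1)/37^5)^(-1) · (1 − (1)/41^5)^(-1) · (1 − (-1)/43^5)^(-1) · (1 − (-1)/47^5)^(-1) · (1 − (1)/53^5)^(-1) · (1 − (-1)/59^5)^(-1) · (1 − (1)/61^5)^(-1) · (1 − (-1)/67^5)^(-1) = 37979204647637350516760877329690181347337250286656304892593349955377546774080367593893487696930042429/38125690090169221251718118687086971940856605396725095947148046662410194981822835725803035469807616000.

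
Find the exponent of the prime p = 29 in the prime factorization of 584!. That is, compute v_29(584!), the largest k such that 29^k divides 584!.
v_29(584!) = 20

Legendre's formula: v_p(n!) = Σ_{k ≥ 1} ⌊n / p^k⌋. For p = 29, n = 584, the terms are:
  ⌊584/29^1⌋ = ⌊584/29⌋ = 20
(the next term ⌊584/29^2⌋ = 0, terminating the sum). Summing: v_29(584!) = 20 = 20.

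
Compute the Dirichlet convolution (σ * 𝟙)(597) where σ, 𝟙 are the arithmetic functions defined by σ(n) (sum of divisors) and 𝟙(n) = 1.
(σ * 𝟙)(597) = 1005

Divisors of 597: [1, 3, 199, 597]. For each d | 597:
  d = 1: σ(1) · 𝟙(597/1) = 1 · 1 = 1
  d = 3: σ(3) · 𝟙(597/3) = 4 · 1 = 4
  d = 199: σ(199) · 𝟙(597/199) = 200 · 1 = 200
  d = 597: σ(597) · 𝟙(597/597) = 800 · 1 = 800
Summing: (σ * 𝟙)(597) = 1 + 4 + 200 + 800 = 1005.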